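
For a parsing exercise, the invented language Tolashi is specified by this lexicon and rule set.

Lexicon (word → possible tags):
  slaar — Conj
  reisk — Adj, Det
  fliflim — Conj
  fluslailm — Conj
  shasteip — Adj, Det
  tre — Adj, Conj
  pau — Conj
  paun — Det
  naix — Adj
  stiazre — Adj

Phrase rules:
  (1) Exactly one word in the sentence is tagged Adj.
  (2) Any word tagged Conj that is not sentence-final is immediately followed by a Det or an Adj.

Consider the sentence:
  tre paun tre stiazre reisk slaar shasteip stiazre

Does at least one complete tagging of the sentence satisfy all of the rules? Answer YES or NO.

Candidates per position — 1:tre {Adj,Conj}; 2:paun {Det}; 3:tre {Adj,Conj}; 4:stiazre {Adj}; 5:reisk {Adj,Det}; 6:slaar {Conj}; 7:shasteip {Adj,Det}; 8:stiazre {Adj}.
Rule 1 cannot be satisfied by any choice of tags from the lexicon.
So there is no consistent tagging.

NO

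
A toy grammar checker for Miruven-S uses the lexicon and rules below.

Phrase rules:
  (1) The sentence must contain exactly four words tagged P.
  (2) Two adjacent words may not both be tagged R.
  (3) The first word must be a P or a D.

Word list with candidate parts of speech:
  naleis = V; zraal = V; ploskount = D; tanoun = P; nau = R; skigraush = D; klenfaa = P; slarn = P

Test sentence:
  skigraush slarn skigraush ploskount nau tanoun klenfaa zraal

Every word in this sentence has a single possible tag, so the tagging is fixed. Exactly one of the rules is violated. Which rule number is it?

1

Fixed tagging: D P D D R P P V.
Applying the rules: R1 fails, R2 ok, R3 ok.
Only rule 1 fails.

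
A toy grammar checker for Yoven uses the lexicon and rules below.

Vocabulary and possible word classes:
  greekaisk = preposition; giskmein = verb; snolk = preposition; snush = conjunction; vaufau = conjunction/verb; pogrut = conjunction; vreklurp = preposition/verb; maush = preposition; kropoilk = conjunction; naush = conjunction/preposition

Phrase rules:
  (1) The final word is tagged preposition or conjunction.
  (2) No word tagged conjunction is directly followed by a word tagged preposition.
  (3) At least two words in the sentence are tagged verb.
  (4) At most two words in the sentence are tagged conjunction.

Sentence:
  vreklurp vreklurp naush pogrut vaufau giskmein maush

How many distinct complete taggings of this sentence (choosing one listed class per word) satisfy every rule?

11

Candidates per position — 1:vreklurp {preposition,verb}; 2:vreklurp {preposition,verb}; 3:naush {conjunction,preposition}; 4:pogrut {conjunction}; 5:vaufau {conjunction,verb}; 6:giskmein {verb}; 7:maush {preposition}.
There are 16 candidate sequences in total.
Checking each against the rules leaves 11 sequences.
Count = 11.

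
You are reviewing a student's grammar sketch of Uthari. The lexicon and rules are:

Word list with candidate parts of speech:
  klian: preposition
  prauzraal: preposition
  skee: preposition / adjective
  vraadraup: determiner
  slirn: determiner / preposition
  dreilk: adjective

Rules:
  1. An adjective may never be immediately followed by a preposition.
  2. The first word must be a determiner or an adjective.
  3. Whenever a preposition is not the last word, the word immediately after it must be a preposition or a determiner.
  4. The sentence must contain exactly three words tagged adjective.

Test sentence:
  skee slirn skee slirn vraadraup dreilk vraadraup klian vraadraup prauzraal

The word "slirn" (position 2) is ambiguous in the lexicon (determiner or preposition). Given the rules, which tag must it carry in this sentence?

determiner

Candidates per position — 1:skee {preposition,adjective}; 2:slirn {determiner,preposition}; 3:skee {preposition,adjective}; 4:slirn {determiner,preposition}; 5:vraadraup {determiner}; 6:dreilk {adjective}; 7:vraadraup {determiner}; 8:klian {preposition}; 9:vraadraup {determiner}; 10:prauzraal {preposition}.
Position 1: preposition is ruled out by rule 2; that leaves adjective.
Position 2: preposition is ruled out by rule 1; that leaves determiner.
Position 3: preposition is ruled out by rule 4; that leaves adjective.
Position 4: preposition is ruled out by rule 1; that leaves determiner.
The unique satisfying tagging is: adjective determiner adjective determiner determiner adjective determiner preposition determiner preposition.
Rule-by-rule: rule 1 ✓; rule 2 ✓; rule 3 ✓; rule 4 ✓.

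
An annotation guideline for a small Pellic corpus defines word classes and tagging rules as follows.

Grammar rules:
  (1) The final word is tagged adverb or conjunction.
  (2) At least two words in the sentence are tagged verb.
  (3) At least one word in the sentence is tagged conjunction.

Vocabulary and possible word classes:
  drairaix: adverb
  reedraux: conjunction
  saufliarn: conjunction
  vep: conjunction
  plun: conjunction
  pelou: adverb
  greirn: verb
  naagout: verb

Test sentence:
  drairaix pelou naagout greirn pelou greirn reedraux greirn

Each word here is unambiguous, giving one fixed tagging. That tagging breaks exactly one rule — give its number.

1

Fixed tagging: adverb adverb verb verb adverb verb conjunction verb.
Checking each rule: R1 fails, R2 ok, R3 ok.
Only rule 1 fails.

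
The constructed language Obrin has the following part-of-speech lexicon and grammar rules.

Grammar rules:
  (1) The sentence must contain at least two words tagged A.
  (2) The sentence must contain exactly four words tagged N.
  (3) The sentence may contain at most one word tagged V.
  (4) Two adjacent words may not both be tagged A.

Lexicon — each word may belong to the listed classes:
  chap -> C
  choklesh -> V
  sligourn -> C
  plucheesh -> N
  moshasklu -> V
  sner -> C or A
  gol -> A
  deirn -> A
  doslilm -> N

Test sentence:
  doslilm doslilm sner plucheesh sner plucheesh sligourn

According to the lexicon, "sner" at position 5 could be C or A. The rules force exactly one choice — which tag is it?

Candidates per position — 1:doslilm {N}; 2:doslilm {N}; 3:sner {C,A}; 4:plucheesh {N}; 5:sner {C,A}; 6:plucheesh {N}; 7:sligourn {C}.
If word 3 were C, no tagging could satisfy rule 1; so word 3 is A.
If word 5 were C, no tagging could satisfy rule 1; so word 5 is A.
The only consistent sequence is: N N A N A N C.
Checking: rule 1 holds; rule 2 holds; rule 3 holds; rule 4 holds.

A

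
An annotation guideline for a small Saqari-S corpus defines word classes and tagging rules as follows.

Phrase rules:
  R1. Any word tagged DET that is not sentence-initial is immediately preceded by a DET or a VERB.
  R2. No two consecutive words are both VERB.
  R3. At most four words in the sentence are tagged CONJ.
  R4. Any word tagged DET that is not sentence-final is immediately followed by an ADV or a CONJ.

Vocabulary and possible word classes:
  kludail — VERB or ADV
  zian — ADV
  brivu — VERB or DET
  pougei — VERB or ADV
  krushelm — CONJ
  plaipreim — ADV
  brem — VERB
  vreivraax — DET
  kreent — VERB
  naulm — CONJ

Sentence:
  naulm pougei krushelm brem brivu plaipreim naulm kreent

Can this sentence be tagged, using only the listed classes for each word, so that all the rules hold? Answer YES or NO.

Candidates per position — 1:naulm {CONJ}; 2:pougei {VERB,ADV}; 3:krushelm {CONJ}; 4:brem {VERB}; 5:brivu {VERB,DET}; 6:plaipreim {ADV}; 7:naulm {CONJ}; 8:kreent {VERB}.
One satisfying assignment: CONJ VERB CONJ VERB DET ADV CONJ VERB.
Checking: rule 1 ✓; rule 2 ✓; rule 3 ✓; rule 4 ✓.

YES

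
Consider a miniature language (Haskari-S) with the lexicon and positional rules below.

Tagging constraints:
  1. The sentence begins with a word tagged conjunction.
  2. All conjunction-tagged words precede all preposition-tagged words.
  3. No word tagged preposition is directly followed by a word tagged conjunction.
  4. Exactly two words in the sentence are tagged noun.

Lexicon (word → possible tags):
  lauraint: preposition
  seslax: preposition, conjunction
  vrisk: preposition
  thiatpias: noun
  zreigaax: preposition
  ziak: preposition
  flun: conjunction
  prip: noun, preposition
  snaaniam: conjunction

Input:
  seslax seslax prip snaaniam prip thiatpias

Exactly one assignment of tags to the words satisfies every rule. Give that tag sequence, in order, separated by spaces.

Candidates per position — 1:seslax {preposition,conjunction}; 2:seslax {preposition,conjunction}; 3:prip {noun,preposition}; 4:snaaniam {conjunction}; 5:prip {noun,preposition}; 6:thiatpias {noun}.
Word 1 cannot be preposition — rule 1 would then fail for every completion. It is conjunction.
Word 2 cannot be preposition — rule 2 would then fail for every completion. It is conjunction.
Word 3 cannot be preposition — rule 2 would then fail for every completion. It is noun.
Word 5 cannot be noun — rule 4 would then fail for every completion. It is preposition.
That leaves exactly one tagging: conjunction conjunction noun conjunction preposition noun.
Check: rule 1 ok; rule 2 ok; rule 3 ok; rule 4 ok.

conjunction conjunction noun conjunction preposition noun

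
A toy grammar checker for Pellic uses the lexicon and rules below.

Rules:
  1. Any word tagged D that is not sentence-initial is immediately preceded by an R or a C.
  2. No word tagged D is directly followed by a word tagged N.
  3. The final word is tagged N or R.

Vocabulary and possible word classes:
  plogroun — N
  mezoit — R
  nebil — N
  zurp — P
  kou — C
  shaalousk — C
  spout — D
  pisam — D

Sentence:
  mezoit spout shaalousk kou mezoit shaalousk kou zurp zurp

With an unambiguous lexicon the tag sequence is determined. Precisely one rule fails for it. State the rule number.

3

Fixed tagging: R D C C R C C P P.
Applying the rules: R1 ✓, R2 ✓, R3 ✗.
Only rule 3 fails.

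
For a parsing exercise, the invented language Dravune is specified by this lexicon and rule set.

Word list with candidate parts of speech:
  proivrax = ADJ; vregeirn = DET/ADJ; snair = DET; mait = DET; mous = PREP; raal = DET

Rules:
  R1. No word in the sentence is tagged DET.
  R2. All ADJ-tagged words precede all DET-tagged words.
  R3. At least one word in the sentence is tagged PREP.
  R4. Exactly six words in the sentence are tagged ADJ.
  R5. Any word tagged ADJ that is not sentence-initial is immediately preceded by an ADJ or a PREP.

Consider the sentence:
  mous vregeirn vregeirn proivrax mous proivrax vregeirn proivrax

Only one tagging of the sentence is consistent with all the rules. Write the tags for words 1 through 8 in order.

Candidates per position — 1:mous {PREP}; 2:vregeirn {DET,ADJ}; 3:vregeirn {DET,ADJ}; 4:proivrax {ADJ}; 5:mous {PREP}; 6:proivrax {ADJ}; 7:vregeirn {DET,ADJ}; 8:proivrax {ADJ}.
If word 2 were DET, no tagging could satisfy rule 1; so word 2 is ADJ.
If word 3 were DET, no tagging could satisfy rule 1; so word 3 is ADJ.
If word 7 were DET, no tagging could satisfy rule 1; so word 7 is ADJ.
That leaves exactly one tagging: PREP ADJ ADJ ADJ PREP ADJ ADJ ADJ.
Checking: rule 1 ✓; rule 2 ✓; rule 3 ✓; rule 4 ✓; rule 5 ✓.

PREP ADJ ADJ ADJ PREP ADJ ADJ ADJ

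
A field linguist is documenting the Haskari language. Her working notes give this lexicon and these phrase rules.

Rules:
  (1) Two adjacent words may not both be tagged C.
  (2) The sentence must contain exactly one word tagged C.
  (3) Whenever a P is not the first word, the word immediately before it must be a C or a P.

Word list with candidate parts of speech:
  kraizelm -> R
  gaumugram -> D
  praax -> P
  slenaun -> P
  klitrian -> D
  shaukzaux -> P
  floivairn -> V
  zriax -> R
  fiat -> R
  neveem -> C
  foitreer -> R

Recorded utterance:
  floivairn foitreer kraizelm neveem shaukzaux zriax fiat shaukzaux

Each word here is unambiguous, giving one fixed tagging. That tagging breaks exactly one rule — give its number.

Fixed tagging: V R R C P R R P.
Rule check: R1 holds, R2 holds, R3 violated.
Only rule 3 fails.

3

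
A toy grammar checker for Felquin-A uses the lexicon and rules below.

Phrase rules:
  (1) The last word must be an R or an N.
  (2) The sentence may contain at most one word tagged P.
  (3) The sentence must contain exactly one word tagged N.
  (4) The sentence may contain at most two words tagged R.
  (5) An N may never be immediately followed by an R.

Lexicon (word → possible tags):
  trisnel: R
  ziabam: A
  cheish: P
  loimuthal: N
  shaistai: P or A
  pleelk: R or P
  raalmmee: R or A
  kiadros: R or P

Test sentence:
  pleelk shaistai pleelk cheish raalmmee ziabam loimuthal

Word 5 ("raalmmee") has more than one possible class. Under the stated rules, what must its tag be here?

Candidates per position — 1:pleelk {R,P}; 2:shaistai {P,A}; 3:pleelk {R,P}; 4:cheish {P}; 5:raalmmee {R,A}; 6:ziabam {A}; 7:loimuthal {N}.
If word 1 were P, no tagging could satisfy rule 2; so word 1 is R.
If word 2 were P, no tagging could satisfy rule 2; so word 2 is A.
If word 3 were P, no tagging could satisfy rule 2; so word 3 is R.
If word 5 were R, no tagging could satisfy rule 4; so word 5 is A.
The only consistent sequence is: R A R P A A N.
Rule-by-rule: rule 1 ok; rule 2 ok; rule 3 ok; rule 4 ok; rule 5 ok.

A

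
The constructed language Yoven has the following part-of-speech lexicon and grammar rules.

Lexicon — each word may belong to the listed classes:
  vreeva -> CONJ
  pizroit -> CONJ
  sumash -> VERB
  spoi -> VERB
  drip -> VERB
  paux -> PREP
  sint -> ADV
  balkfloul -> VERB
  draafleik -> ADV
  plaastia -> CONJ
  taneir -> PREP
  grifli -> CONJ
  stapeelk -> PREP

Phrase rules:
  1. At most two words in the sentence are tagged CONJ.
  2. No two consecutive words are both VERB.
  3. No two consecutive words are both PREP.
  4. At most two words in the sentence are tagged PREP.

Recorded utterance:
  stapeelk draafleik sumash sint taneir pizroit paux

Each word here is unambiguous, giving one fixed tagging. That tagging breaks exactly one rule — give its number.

4

Fixed tagging: PREP ADV VERB ADV PREP CONJ PREP.
Rule check: R1 ok, R2 ok, R3 ok, R4 fails.
Only rule 4 fails.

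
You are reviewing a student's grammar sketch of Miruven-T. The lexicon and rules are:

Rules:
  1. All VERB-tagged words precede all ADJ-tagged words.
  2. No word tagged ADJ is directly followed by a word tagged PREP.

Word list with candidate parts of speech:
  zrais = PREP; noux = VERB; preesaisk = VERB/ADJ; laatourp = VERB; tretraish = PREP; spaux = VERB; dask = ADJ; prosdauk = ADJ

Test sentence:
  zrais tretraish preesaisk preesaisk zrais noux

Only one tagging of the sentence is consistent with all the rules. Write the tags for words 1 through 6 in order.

Candidates per position — 1:zrais {PREP}; 2:tretraish {PREP}; 3:preesaisk {VERB,ADJ}; 4:preesaisk {VERB,ADJ}; 5:zrais {PREP}; 6:noux {VERB}.
Position 3: tagging it ADJ would leave rule 1 unsatisfiable, so it must be VERB.
Position 4: tagging it ADJ would leave rule 1 unsatisfiable, so it must be VERB.
So the tagging must be: PREP PREP VERB VERB PREP VERB.
Verifying each rule — rule 1 ok; rule 2 ok.

PREP PREP VERB VERB PREP VERB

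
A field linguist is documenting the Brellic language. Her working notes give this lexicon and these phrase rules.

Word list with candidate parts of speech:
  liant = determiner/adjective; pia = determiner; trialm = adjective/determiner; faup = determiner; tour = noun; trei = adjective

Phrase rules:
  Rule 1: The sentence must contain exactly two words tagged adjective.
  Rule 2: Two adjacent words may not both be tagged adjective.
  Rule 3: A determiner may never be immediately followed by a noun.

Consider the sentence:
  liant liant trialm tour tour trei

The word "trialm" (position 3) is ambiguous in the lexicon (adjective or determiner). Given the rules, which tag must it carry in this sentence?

adjective

Candidates per position — 1:liant {determiner,adjective}; 2:liant {determiner,adjective}; 3:trialm {adjective,determiner}; 4:tour {noun}; 5:tour {noun}; 6:trei {adjective}.
Word 3 cannot be determiner — rule 3 would then fail for every completion. It is adjective.
Word 1 cannot be adjective — rule 1 would then fail for every completion. It is determiner.
Word 2 cannot be adjective — rule 1 would then fail for every completion. It is determiner.
That leaves exactly one tagging: determiner determiner adjective noun noun adjective.
Rule-by-rule: rule 1 holds; rule 2 holds; rule 3 holds.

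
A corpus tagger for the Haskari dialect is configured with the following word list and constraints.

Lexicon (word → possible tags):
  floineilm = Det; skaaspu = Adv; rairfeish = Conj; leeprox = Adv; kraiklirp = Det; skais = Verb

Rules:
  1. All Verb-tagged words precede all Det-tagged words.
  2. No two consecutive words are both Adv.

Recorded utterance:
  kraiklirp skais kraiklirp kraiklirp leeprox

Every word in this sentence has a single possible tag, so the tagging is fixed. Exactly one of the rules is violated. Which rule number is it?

1

Fixed tagging: Det Verb Det Det Adv.
Checking each rule: R1 ✗, R2 ✓.
Only rule 1 fails.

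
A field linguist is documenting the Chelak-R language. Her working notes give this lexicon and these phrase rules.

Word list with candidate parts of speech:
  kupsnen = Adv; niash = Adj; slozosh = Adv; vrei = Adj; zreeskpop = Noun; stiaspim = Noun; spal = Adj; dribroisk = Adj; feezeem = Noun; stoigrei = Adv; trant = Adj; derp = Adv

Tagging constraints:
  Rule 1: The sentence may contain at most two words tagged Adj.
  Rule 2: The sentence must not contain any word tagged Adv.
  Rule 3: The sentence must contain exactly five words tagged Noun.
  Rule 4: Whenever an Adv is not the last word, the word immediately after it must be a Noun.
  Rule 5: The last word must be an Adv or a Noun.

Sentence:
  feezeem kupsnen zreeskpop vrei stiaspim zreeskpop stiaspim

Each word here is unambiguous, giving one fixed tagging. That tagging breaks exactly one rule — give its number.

Fixed tagging: Noun Adv Noun Adj Noun Noun Noun.
Checking each rule: R1 ✓, R2 ✗, R3 ✓, R4 ✓, R5 ✓.
Only rule 2 fails.

2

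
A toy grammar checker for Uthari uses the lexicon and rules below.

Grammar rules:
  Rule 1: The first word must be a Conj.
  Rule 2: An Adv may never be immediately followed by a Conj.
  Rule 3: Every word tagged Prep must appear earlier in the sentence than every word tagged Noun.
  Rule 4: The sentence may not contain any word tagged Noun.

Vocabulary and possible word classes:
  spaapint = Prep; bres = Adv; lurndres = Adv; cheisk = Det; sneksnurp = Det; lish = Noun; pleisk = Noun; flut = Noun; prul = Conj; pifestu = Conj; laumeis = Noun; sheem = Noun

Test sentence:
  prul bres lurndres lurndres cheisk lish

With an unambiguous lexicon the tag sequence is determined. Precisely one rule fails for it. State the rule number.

Fixed tagging: Conj Adv Adv Adv Det Noun.
Checking each rule: R1 ok, R2 ok, R3 ok, R4 fails.
Only rule 4 fails.

4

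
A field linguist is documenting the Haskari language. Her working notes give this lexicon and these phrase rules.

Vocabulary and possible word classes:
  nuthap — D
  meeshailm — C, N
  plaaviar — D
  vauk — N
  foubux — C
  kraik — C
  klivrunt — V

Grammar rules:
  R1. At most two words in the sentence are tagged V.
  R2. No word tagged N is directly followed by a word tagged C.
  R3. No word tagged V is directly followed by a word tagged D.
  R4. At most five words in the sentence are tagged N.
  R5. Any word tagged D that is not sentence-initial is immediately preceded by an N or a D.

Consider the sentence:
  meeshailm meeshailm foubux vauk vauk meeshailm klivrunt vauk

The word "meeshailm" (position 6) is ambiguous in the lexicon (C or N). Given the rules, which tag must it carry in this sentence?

Candidates per position — 1:meeshailm {C,N}; 2:meeshailm {C,N}; 3:foubux {C}; 4:vauk {N}; 5:vauk {N}; 6:meeshailm {C,N}; 7:klivrunt {V}; 8:vauk {N}.
At position 1, choosing N makes rule 2 impossible to satisfy; hence C.
At position 2, choosing N makes rule 2 impossible to satisfy; hence C.
At position 6, choosing C makes rule 2 impossible to satisfy; hence N.
That leaves exactly one tagging: C C C N N N V N.
Check: rule 1 holds; rule 2 holds; rule 3 holds; rule 4 holds; rule 5 holds.

N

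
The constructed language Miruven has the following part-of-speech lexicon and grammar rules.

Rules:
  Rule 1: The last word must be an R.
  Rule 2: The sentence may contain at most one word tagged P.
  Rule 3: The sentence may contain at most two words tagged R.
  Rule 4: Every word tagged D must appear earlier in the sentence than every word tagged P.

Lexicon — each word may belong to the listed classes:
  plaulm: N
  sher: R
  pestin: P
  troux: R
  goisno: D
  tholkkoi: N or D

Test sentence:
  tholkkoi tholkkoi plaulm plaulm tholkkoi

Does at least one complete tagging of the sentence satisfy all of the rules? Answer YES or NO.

Candidates per position — 1:tholkkoi {N,D}; 2:tholkkoi {N,D}; 3:plaulm {N}; 4:plaulm {N}; 5:tholkkoi {N,D}.
Rule 1 cannot be satisfied by any choice of tags from the lexicon.
So there is no consistent tagging.

NO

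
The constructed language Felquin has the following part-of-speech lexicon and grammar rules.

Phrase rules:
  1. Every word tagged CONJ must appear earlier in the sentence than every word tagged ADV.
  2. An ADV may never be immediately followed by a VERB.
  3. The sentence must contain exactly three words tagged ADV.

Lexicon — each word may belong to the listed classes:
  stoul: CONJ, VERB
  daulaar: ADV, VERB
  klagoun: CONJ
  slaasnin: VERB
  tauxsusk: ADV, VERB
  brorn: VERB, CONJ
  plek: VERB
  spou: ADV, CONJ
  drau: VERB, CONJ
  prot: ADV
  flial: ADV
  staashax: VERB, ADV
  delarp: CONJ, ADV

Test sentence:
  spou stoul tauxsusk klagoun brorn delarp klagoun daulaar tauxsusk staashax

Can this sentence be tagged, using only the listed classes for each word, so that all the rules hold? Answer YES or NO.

Candidates per position — 1:spou {ADV,CONJ}; 2:stoul {CONJ,VERB}; 3:tauxsusk {ADV,VERB}; 4:klagoun {CONJ}; 5:brorn {VERB,CONJ}; 6:delarp {CONJ,ADV}; 7:klagoun {CONJ}; 8:daulaar {ADV,VERB}; 9:tauxsusk {ADV,VERB}; 10:staashax {VERB,ADV}.
One satisfying assignment: CONJ VERB VERB CONJ VERB CONJ CONJ ADV ADV ADV.
Checking: rule 1 ✓; rule 2 ✓; rule 3 ✓.

YES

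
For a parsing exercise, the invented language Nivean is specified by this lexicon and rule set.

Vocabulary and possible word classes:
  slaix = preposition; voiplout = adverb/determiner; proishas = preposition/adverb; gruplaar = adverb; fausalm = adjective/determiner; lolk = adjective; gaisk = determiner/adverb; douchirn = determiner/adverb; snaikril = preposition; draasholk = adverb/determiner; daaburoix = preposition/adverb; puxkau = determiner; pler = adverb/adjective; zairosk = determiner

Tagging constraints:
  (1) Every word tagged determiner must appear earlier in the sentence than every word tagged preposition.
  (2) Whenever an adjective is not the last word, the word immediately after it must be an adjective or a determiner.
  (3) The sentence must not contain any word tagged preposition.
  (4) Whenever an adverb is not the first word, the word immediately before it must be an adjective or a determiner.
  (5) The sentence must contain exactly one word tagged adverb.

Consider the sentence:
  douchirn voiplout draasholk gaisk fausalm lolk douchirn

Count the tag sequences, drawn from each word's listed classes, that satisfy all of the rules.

8

Candidates per position — 1:douchirn {determiner,adverb}; 2:voiplout {adverb,determiner}; 3:draasholk {adverb,determiner}; 4:gaisk {determiner,adverb}; 5:fausalm {adjective,determiner}; 6:lolk {adjective}; 7:douchirn {determiner,adverb}.
There are 64 candidate sequences in total.
Checking each against the rules leaves 8 sequences.
Count = 8.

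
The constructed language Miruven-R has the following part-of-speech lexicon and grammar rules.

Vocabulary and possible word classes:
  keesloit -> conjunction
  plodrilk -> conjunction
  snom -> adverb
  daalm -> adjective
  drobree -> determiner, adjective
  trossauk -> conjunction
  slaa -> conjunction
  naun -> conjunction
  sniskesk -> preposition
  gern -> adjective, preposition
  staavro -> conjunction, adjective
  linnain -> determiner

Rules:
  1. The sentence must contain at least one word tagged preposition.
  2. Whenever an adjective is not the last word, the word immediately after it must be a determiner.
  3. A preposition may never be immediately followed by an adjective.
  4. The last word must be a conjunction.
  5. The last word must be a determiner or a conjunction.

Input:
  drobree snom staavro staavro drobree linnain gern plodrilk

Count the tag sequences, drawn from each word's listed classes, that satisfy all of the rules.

Candidates per position — 1:drobree {determiner,adjective}; 2:snom {adverb}; 3:staavro {conjunction,adjective}; 4:staavro {conjunction,adjective}; 5:drobree {determiner,adjective}; 6:linnain {determiner}; 7:gern {adjective,preposition}; 8:plodrilk {conjunction}.
There are 32 candidate sequences in total.
The sequences that satisfy every rule: determiner adverb conjunction conjunction determiner determiner preposition conjunction; determiner adverb conjunction conjunction adjective determiner preposition conjunction; determiner adverb conjunction adjective determiner determiner preposition conjunction.
Count = 3.

3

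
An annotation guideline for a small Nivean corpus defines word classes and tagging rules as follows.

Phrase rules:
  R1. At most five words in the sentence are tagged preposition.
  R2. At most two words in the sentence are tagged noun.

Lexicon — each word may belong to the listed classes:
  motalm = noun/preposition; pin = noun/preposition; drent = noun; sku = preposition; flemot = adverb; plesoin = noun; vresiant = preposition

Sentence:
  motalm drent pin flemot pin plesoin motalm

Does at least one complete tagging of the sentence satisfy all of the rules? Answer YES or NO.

Candidates per position — 1:motalm {noun,preposition}; 2:drent {noun}; 3:pin {noun,preposition}; 4:flemot {adverb}; 5:pin {noun,preposition}; 6:plesoin {noun}; 7:motalm {noun,preposition}.
One satisfying assignment: preposition noun preposition adverb preposition noun preposition.
Rule-by-rule: rule 1 ok; rule 2 ok.

YES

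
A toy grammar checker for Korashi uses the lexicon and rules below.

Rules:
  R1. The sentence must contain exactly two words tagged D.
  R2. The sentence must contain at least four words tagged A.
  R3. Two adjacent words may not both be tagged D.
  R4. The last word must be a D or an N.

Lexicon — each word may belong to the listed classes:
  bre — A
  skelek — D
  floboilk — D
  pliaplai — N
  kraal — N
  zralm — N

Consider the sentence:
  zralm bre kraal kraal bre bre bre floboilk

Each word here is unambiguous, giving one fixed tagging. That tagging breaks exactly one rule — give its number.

1

Fixed tagging: N A N N A A A D.
Checking each rule: R1 fail, R2 pass, R3 pass, R4 pass.
Only rule 1 fails.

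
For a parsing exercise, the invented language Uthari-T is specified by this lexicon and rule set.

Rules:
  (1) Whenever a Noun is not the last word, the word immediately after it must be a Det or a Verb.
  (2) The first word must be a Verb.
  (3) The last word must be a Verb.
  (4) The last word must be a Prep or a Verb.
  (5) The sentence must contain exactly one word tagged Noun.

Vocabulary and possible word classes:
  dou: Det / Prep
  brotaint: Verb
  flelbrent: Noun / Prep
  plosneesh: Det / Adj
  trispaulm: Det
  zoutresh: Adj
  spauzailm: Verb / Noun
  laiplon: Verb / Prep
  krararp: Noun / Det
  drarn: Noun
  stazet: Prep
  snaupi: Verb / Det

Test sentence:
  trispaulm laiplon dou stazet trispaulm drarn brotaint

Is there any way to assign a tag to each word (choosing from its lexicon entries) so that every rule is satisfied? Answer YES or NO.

Candidates per position — 1:trispaulm {Det}; 2:laiplon {Verb,Prep}; 3:dou {Det,Prep}; 4:stazet {Prep}; 5:trispaulm {Det}; 6:drarn {Noun}; 7:brotaint {Verb}.
Rule 2 cannot be satisfied by any choice of tags from the lexicon.
So there is no consistent tagging.

NO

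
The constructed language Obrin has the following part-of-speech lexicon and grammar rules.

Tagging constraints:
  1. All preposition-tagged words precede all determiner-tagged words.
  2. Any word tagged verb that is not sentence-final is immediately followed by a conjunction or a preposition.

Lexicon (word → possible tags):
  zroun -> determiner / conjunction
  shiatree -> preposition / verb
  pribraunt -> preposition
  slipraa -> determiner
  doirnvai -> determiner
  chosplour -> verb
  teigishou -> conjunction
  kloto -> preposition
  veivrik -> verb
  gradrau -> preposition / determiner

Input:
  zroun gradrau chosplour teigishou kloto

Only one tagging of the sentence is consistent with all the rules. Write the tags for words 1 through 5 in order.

conjunction preposition verb conjunction preposition

Candidates per position — 1:zroun {determiner,conjunction}; 2:gradrau {preposition,determiner}; 3:chosplour {verb}; 4:teigishou {conjunction}; 5:kloto {preposition}.
If word 1 were determiner, no tagging could satisfy rule 1; so word 1 is conjunction.
If word 2 were determiner, no tagging could satisfy rule 1; so word 2 is preposition.
The unique satisfying tagging is: conjunction preposition verb conjunction preposition.
Verifying each rule — rule 1 ✓; rule 2 ✓.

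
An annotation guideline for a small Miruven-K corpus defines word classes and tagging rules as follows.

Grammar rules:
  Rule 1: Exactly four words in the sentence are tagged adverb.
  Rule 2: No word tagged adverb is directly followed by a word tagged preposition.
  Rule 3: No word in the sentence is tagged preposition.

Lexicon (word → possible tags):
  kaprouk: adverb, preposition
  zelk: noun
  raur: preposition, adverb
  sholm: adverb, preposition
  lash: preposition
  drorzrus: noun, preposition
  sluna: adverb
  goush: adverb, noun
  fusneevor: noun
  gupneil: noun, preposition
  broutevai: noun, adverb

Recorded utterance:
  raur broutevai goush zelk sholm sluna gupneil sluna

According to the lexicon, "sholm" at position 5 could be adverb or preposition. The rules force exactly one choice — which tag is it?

adverb

Candidates per position — 1:raur {preposition,adverb}; 2:broutevai {noun,adverb}; 3:goush {adverb,noun}; 4:zelk {noun}; 5:sholm {adverb,preposition}; 6:sluna {adverb}; 7:gupneil {noun,preposition}; 8:sluna {adverb}.
Position 1: preposition is ruled out by rule 3; that leaves adverb.
Position 5: preposition is ruled out by rule 3; that leaves adverb.
Position 7: preposition is ruled out by rule 2; that leaves noun.
Position 2: adverb is ruled out by rule 1; that leaves noun.
Position 3: adverb is ruled out by rule 1; that leaves noun.
So the tagging must be: adverb noun noun noun adverb adverb noun adverb.
Checking: rule 1 ok; rule 2 ok; rule 3 ok.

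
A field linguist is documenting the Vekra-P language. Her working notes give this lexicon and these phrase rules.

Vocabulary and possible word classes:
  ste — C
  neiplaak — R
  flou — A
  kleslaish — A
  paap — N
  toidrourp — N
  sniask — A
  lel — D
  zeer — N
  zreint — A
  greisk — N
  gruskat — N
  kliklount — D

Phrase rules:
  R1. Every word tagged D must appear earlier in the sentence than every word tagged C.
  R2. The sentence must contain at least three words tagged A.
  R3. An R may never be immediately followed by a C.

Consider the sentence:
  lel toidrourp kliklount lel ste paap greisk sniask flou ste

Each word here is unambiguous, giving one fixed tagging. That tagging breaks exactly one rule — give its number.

Fixed tagging: D N D D C N N A A C.
Rule check: R1 pass, R2 fail, R3 pass.
Only rule 2 fails.

2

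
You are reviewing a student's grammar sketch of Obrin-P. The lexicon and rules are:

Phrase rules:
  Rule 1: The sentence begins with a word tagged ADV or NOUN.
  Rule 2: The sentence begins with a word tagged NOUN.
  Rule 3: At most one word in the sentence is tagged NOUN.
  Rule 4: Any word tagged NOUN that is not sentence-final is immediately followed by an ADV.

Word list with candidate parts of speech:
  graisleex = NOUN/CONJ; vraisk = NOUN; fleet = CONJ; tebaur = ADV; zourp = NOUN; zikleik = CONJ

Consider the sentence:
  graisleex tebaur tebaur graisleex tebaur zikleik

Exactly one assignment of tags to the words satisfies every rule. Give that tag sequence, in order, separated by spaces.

NOUN ADV ADV CONJ ADV CONJ

Candidates per position — 1:graisleex {NOUN,CONJ}; 2:tebaur {ADV}; 3:tebaur {ADV}; 4:graisleex {NOUN,CONJ}; 5:tebaur {ADV}; 6:zikleik {CONJ}.
Word 1 cannot be CONJ — rule 1 would then fail for every completion. It is NOUN.
Word 4 cannot be NOUN — rule 3 would then fail for every completion. It is CONJ.
So the tagging must be: NOUN ADV ADV CONJ ADV CONJ.
Verifying each rule — rule 1 ok; rule 2 ok; rule 3 ok; rule 4 ok.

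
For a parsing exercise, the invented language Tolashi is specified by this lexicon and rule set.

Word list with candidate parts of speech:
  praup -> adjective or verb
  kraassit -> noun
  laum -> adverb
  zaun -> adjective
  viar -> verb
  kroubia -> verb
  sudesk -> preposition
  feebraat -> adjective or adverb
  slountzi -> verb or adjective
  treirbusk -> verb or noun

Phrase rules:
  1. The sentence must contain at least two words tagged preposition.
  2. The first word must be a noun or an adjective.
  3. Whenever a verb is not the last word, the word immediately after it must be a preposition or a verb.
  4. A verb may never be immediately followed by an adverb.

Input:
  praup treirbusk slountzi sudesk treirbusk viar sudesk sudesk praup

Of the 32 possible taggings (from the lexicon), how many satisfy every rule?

12

Candidates per position — 1:praup {adjective,verb}; 2:treirbusk {verb,noun}; 3:slountzi {verb,adjective}; 4:sudesk {preposition}; 5:treirbusk {verb,noun}; 6:viar {verb}; 7:sudesk {preposition}; 8:sudesk {preposition}; 9:praup {adjective,verb}.
There are 32 candidate sequences in total.
Checking each against the rules leaves 12 sequences.
Count = 12.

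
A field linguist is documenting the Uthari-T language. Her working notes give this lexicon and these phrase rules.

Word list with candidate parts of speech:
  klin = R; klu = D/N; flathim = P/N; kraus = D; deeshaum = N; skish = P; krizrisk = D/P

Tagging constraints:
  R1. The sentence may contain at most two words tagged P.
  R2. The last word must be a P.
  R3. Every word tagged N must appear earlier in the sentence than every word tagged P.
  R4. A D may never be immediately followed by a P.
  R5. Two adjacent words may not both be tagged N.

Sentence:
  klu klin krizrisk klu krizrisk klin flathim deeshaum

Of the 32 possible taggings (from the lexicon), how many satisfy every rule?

Candidates per position — 1:klu {D,N}; 2:klin {R}; 3:krizrisk {D,P}; 4:klu {D,N}; 5:krizrisk {D,P}; 6:klin {R}; 7:flathim {P,N}; 8:deeshaum {N}.
There are 32 candidate sequences in total.
Rule 2 cannot be satisfied by any choice of tags from the lexicon.
So there is no consistent tagging.
Count = 0.

0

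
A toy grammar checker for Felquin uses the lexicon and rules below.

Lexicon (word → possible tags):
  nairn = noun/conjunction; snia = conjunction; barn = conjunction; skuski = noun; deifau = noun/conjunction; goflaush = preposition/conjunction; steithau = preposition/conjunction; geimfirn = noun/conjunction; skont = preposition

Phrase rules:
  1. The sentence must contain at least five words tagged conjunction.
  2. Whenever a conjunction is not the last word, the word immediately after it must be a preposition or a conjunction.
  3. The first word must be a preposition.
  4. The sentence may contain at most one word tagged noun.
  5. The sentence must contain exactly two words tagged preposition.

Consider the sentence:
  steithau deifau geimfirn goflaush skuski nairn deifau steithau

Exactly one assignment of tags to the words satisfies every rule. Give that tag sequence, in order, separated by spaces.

Candidates per position — 1:steithau {preposition,conjunction}; 2:deifau {noun,conjunction}; 3:geimfirn {noun,conjunction}; 4:goflaush {preposition,conjunction}; 5:skuski {noun}; 6:nairn {noun,conjunction}; 7:deifau {noun,conjunction}; 8:steithau {preposition,conjunction}.
At position 1, choosing conjunction makes rule 3 impossible to satisfy; hence preposition.
At position 2, choosing noun makes rule 4 impossible to satisfy; hence conjunction.
At position 3, choosing noun makes rule 2 impossible to satisfy; hence conjunction.
At position 4, choosing conjunction makes rule 2 impossible to satisfy; hence preposition.
At position 6, choosing noun makes rule 1 impossible to satisfy; hence conjunction.
At position 7, choosing noun makes rule 1 impossible to satisfy; hence conjunction.
At position 8, choosing preposition makes rule 1 impossible to satisfy; hence conjunction.
The only consistent sequence is: preposition conjunction conjunction preposition noun conjunction conjunction conjunction.
Check: rule 1 holds; rule 2 holds; rule 3 holds; rule 4 holds; rule 5 holds.

preposition conjunction conjunction preposition noun conjunction conjunction conjunction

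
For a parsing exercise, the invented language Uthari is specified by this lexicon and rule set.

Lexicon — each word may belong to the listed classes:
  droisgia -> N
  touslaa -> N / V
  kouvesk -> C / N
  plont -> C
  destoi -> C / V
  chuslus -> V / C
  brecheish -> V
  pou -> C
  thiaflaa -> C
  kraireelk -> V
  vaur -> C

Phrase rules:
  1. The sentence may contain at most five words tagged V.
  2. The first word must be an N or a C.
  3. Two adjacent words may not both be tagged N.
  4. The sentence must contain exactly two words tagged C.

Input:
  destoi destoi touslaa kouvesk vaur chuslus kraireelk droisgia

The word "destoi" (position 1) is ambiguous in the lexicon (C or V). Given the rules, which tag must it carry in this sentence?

C

Candidates per position — 1:destoi {C,V}; 2:destoi {C,V}; 3:touslaa {N,V}; 4:kouvesk {C,N}; 5:vaur {C}; 6:chuslus {V,C}; 7:kraireelk {V}; 8:droisgia {N}.
Position 1: V is ruled out by rule 2; that leaves C.
Position 2: C is ruled out by rule 4; that leaves V.
Position 4: C is ruled out by rule 4; that leaves N.
Position 6: C is ruled out by rule 4; that leaves V.
Position 3: N is ruled out by rule 3; that leaves V.
The only consistent sequence is: C V V N C V V N.
Check: rule 1 satisfied; rule 2 satisfied; rule 3 satisfied; rule 4 satisfied.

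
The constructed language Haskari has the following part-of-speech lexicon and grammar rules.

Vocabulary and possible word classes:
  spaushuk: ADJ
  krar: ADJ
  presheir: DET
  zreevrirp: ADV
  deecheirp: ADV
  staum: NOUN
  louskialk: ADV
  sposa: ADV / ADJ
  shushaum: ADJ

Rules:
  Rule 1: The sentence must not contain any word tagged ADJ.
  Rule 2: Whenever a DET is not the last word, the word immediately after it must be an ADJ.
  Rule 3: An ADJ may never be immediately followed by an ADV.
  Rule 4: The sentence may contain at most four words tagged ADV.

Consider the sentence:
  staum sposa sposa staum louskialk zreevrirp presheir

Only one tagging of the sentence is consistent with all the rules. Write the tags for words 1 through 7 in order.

NOUN ADV ADV NOUN ADV ADV DET

Candidates per position — 1:staum {NOUN}; 2:sposa {ADV,ADJ}; 3:sposa {ADV,ADJ}; 4:staum {NOUN}; 5:louskialk {ADV}; 6:zreevrirp {ADV}; 7:presheir {DET}.
Word 2 cannot be ADJ — rule 1 would then fail for every completion. It is ADV.
Word 3 cannot be ADJ — rule 1 would then fail for every completion. It is ADV.
So the tagging must be: NOUN ADV ADV NOUN ADV ADV DET.
Check: rule 1 holds; rule 2 holds; rule 3 holds; rule 4 holds.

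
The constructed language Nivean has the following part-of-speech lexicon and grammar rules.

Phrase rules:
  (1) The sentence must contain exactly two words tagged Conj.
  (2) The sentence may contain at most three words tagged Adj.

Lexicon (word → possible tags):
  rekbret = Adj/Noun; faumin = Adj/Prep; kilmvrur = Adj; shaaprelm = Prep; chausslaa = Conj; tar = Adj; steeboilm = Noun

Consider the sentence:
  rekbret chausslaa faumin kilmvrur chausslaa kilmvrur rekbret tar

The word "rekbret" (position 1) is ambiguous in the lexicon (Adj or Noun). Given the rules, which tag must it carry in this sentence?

Noun

Candidates per position — 1:rekbret {Adj,Noun}; 2:chausslaa {Conj}; 3:faumin {Adj,Prep}; 4:kilmvrur {Adj}; 5:chausslaa {Conj}; 6:kilmvrur {Adj}; 7:rekbret {Adj,Noun}; 8:tar {Adj}.
Word 1 cannot be Adj — rule 2 would then fail for every completion. It is Noun.
Word 3 cannot be Adj — rule 2 would then fail for every completion. It is Prep.
Word 7 cannot be Adj — rule 2 would then fail for every completion. It is Noun.
The unique satisfying tagging is: Noun Conj Prep Adj Conj Adj Noun Adj.
Rule-by-rule: rule 1 ✓; rule 2 ✓.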